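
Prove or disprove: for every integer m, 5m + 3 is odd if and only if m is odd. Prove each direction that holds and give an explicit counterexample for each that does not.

(→) This fails: m = 2 gives 5m + 3 = 13, which is odd, but 2 is even, not odd.

(←) This also fails: m = 5 is odd, but 5m + 3 = 28 is even, not odd.

Both directions fail.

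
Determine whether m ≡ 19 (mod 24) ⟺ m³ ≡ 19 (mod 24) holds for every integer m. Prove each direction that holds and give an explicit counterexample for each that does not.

Forward direction. Suppose m ≡ 19 (mod 24). Write m = 24j + 19. Then (24j + 19)³ = 13824j³ + 32832j² + 25992j + 6859 = 24(576j³ + 1368j² + 1083j + 285) + 19, so m³ ≡ 19 (mod 24).

Converse. Suppose m³ ≡ 19 (mod 24). The only residue r in {0, …, 23} with r³ ≡ 19 (mod 24) is r = 19, so m ≡ 19 (mod 24).

Both directions hold.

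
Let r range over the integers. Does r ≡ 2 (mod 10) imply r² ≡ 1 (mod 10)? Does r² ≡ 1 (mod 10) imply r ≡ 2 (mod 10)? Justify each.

(⇒) fails and (⇐) fails.

Forward direction. This fails: take r = 2. Then 2 ≡ 2 (mod 10), but 2² = 4 ≡ 4 (mod 10), not 1.

Converse. This fails: take r = 1. Then 1² = 1 ≡ 1 (mod 10), yet 1 ≡ 1 (mod 10), not 2.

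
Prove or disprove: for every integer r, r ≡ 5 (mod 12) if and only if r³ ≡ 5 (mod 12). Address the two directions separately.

(⇒) Suppose r ≡ 5 (mod 12). Write r = 12j + 5. Then (12j + 5)³ = 1728j³ + 2160j² + 900j + 125 = 12(144j³ + 180j² + 75j + 10) + 5, so r³ ≡ 5 (mod 12).

(⇐) Conversely, suppose r³ ≡ 5 (mod 12). The only residue r in {0, …, 11} with r³ ≡ 5 (mod 12) is r = 5, so r ≡ 5 (mod 12).

Both directions hold; the statement is true.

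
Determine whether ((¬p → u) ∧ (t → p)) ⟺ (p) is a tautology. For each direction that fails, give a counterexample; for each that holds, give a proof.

[⇐] Assume the antecedent. If t is true, the antecedent forces (t = T, u = F, p = T) or (t = T, u = T, p = T), and (¬p → u) ∧ (t → p) holds there. If t is false, the antecedent forces (t = F, u = F, p = T) or (t = F, u = T, p = T), and (¬p → u) ∧ (t → p) holds there. Either way (¬p → u) ∧ (t → p) holds.

[⇒] This fails. Under t = F, u = T, p = F, the left side is true but the right side is false.

The forward direction fails; the converse holds.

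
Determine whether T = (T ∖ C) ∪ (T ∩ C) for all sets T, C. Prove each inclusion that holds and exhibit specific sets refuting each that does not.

Forward inclusion. Let x ∈ T. Then either x ∈ T and x ∉ C; or x ∈ T ∩ C. In each case x ∈ (T ∖ C) ∪ (T ∩ C), so T ⊆ (T ∖ C) ∪ (T ∩ C).

Reverse inclusion. Let x ∈ (T ∖ C) ∪ (T ∩ C). Then either x ∈ T and x ∉ C; or x ∈ T ∩ C. In each case x ∈ T, so (T ∖ C) ∪ (T ∩ C) ⊆ T.

Both inclusions hold.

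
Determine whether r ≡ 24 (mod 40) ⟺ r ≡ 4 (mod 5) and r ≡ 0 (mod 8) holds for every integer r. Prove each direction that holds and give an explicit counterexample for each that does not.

The biconditional holds.

[⇒] Suppose r ≡ 24 (mod 40); write r = 40j + 24. Since 5 ∣ 40, reducing mod 5 gives r ≡ 24 ≡ 4 (mod 5); since 8 ∣ 40, reducing mod 8 gives r ≡ 24 ≡ 0 (mod 8).

[⇐] Conversely, if r ≡ 4 (mod 5) and r ≡ 0 (mod 8), then by the Chinese remainder theorem r ≡ 24 (mod 40). This is exactly r ≡ 24 (mod 40).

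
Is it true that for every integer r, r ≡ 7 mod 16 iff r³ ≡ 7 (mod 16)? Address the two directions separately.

The biconditional holds.

(⟹) Suppose r ≡ 7 mod 16. Write r = 16j + 7. Then (16j + 7)³ = 4096j³ + 5376j² + 2352j + 343 = 16(256j³ + 336j² + 147j + 21) + 7, so r³ ≡ 7 (mod 16).

(⟸) Conversely, suppose r³ ≡ 7 (mod 16). The only residue r in {0, …, 15} with r³ ≡ 7 (mod 16) is r = 7, so r ≡ 7 (mod 16).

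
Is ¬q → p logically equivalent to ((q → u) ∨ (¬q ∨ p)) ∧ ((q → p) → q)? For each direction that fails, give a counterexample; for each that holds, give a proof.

(⇒) fails; (⇐) holds.

Converse. Assume the antecedent. If u is true, the antecedent forces (u = T, q = T, p = F) or (u = T, q = T, p = T), and ¬q → p holds there. If u is false, the antecedent forces (u = F, q = T, p = T), and ¬q → p holds there. Either way ¬q → p holds.

Forward direction. This fails. Under u = F, q = T, p = F, the left side is true but the right side is false.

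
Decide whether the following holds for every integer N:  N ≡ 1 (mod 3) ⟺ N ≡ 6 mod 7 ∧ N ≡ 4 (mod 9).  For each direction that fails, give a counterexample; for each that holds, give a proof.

(⇒) fails; (⇐) holds.

(⇒) This fails: N = 1 gives 1 ≡ 1 (mod 3) but 1 ≡ 1 (mod 7), so the conjunction on the right does not hold.

(⇐) Conversely, if N ≡ 6 (mod 7) and N ≡ 4 (mod 9), then by the Chinese remainder theorem N ≡ 13 (mod 63). Since 13 ≡ 1 (mod 3) and 3 ∣ 63, we get N ≡ 1 (mod 3).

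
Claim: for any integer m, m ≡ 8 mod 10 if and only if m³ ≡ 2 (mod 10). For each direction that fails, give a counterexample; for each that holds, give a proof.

(⇒) Suppose m ≡ 8 mod 10. Write m = 10j + 8. Then (10j + 8)³ = 1000j³ + 2400j² + 1920j + 512 = 10(100j³ + 240j² + 192j + 51) + 2, so m³ ≡ 2 (mod 10).

(⇐) For the converse, argue contrapositively. If m ≢ 8 (mod 10), then m is congruent to one of 0, 1, 2, 3, 4, 5, 6, 7, 9 modulo 10, and these give m³ ≡ 0, 1, 8, 7, 4, 5, 6, 3, 9 respectively — never 2.

Both implications hold.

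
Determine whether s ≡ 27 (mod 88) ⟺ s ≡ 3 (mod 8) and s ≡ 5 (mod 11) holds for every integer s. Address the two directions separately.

Forward direction. Suppose s ≡ 27 (mod 88); write s = 88j + 27. Since 8 ∣ 88, reducing mod 8 gives s ≡ 27 ≡ 3 (mod 8); since 11 ∣ 88, reducing mod 11 gives s ≡ 27 ≡ 5 (mod 11).

Converse. If s ≡ 3 (mod 8) and s ≡ 5 (mod 11), then by the Chinese remainder theorem s ≡ 27 (mod 88). This is exactly s ≡ 27 (mod 88).

The biconditional holds.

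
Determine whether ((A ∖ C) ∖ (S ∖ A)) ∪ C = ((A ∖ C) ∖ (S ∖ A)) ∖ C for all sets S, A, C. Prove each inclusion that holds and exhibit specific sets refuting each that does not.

The sets are not equal: only the reverse inclusion holds.

(⊇) Let x ∈ ((A ∖ C) ∖ (S ∖ A)) ∖ C. Then either x ∈ A and x ∉ S, C; or x ∈ S ∩ A and x ∉ C. In each case x ∈ ((A ∖ C) ∖ (S ∖ A)) ∪ C, so ((A ∖ C) ∖ (S ∖ A)) ∖ C ⊆ ((A ∖ C) ∖ (S ∖ A)) ∪ C.

(⊆) This inclusion fails. Take S = ∅, A = ∅, C = {1}; then 1 ∈ ((A ∖ C) ∖ (S ∖ A)) ∪ C but 1 ∉ ((A ∖ C) ∖ (S ∖ A)) ∖ C.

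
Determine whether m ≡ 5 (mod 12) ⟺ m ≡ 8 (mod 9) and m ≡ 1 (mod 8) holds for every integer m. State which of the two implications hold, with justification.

Only the reverse direction holds.

(→) This fails: m = 65 gives 65 ≡ 5 (mod 12) but 65 ≡ 2 (mod 9), so the conjunction on the right does not hold.

(←) Conversely, if m ≡ 8 (mod 9) and m ≡ 1 (mod 8), then by the Chinese remainder theorem m ≡ 17 (mod 72). Since 17 ≡ 5 (mod 12) and 12 ∣ 72, we get m ≡ 5 (mod 12).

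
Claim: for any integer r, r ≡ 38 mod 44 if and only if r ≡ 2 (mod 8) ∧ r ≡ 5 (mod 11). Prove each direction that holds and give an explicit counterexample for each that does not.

Not equivalent: only (⇐) holds.

[⇐] If r ≡ 2 (mod 8) and r ≡ 5 (mod 11), then by the Chinese remainder theorem r ≡ 82 (mod 88). Since 82 ≡ 38 (mod 44) and 44 ∣ 88, we get r ≡ 38 (mod 44).

[⇒] This fails: r = 38 gives 38 ≡ 38 (mod 44) but 38 ≡ 6 (mod 8), so the conjunction on the right does not hold.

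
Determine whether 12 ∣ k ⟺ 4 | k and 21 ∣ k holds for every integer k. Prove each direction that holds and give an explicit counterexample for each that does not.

(⟹) This fails: take k = 12. Certainly 12 ∣ 12, but 21 ∤ 12.

(⟸) Suppose 4 ∣ k and 21 ∣ k. Any common multiple of 4 and 21 is a multiple of their lcm; here gcd(4, 21) = 1, so lcm(4, 21) = 4·21 = 84, so 84 ∣ k. Since 12 ∣ 84, it follows that 12 ∣ k.

(⇒) fails; (⇐) holds.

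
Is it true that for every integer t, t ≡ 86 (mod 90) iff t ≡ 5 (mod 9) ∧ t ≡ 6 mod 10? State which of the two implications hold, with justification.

Both directions hold; the statement is true.

[⇒] Suppose t ≡ 86 (mod 90); write t = 90j + 86. Since 9 ∣ 90, reducing mod 9 gives t ≡ 86 ≡ 5 (mod 9); since 10 ∣ 90, reducing mod 10 gives t ≡ 86 ≡ 6 (mod 10).

[⇐] Conversely, if t ≡ 5 (mod 9) and t ≡ 6 (mod 10), then by the Chinese remainder theorem t ≡ 86 (mod 90). This is exactly t ≡ 86 (mod 90).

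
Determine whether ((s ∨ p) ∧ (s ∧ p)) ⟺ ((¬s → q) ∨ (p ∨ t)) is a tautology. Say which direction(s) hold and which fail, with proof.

Only the forward direction holds.

(⇒) Assume the antecedent. If s is true, (¬s → q) ∨ (p ∨ t) reduces to true regardless of the other variables. If s is false, the antecedent cannot hold. Either way (¬s → q) ∨ (p ∨ t) holds.

(⇐) This fails. Under s = T, t = F, p = F, q = F, the left side is false but the right side is true.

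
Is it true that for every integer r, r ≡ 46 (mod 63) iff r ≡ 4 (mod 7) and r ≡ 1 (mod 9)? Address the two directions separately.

Both directions hold.

(⟸) If r ≡ 4 (mod 7) and r ≡ 1 (mod 9), then by the Chinese remainder theorem r ≡ 46 (mod 63). This is exactly r ≡ 46 (mod 63).

(⟹) Suppose r ≡ 46 (mod 63); write r = 63j + 46. Since 7 ∣ 63, reducing mod 7 gives r ≡ 46 ≡ 4 (mod 7); since 9 ∣ 63, reducing mod 9 gives r ≡ 46 ≡ 1 (mod 9).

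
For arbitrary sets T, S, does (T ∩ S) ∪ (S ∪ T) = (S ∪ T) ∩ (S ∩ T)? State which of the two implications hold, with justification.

Only the reverse inclusion holds.

(⟸) Let x ∈ (S ∪ T) ∩ (S ∩ T). Then x ∈ T ∩ S, from which x ∈ (T ∩ S) ∪ (S ∪ T).

(⟹) This inclusion fails. Take T = {1}, S = ∅; then 1 ∈ (T ∩ S) ∪ (S ∪ T) but 1 ∉ (S ∪ T) ∩ (S ∩ T).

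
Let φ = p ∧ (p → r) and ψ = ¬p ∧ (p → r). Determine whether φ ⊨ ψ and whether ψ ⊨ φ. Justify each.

(⇒) fails and (⇐) fails.

(⟹) This fails. Under r = T, p = T, the left side is true but the right side is false.

(⟸) This fails. Under r = F, p = F, the left side is false but the right side is true.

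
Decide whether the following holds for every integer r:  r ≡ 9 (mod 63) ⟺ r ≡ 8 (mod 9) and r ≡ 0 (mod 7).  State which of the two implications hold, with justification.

[⇒] This fails: r = 9 gives 9 ≡ 9 (mod 63) but 9 ≡ 0 (mod 9), so the conjunction on the right does not hold.

[⇐] This fails: r = 35 satisfies both congruences on the right (35 ≡ 8 mod 9 and 35 ≡ 0 mod 7) yet 35 ≡ 35 (mod 63), not 9.

Neither implication holds.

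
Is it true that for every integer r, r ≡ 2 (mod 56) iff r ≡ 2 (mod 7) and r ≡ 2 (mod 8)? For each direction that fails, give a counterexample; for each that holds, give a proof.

(→) Suppose r ≡ 2 (mod 56); write r = 56j + 2. Since 7 ∣ 56, reducing mod 7 gives r ≡ 2 (mod 7); since 8 ∣ 56, reducing mod 8 gives r ≡ 2 (mod 8).

(←) Conversely, if r ≡ 2 (mod 7) and r ≡ 2 (mod 8), then by the Chinese remainder theorem r ≡ 2 (mod 56). This is exactly r ≡ 2 (mod 56).

Both directions hold.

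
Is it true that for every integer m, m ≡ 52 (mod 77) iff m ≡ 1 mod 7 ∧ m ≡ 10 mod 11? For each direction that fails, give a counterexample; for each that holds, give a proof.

Neither direction holds.

[⇒] This fails: m = 52 gives 52 ≡ 52 (mod 77) but 52 ≡ 3 (mod 7), so the conjunction on the right does not hold.

[⇐] This fails: m = 43 satisfies both congruences on the right (43 ≡ 1 mod 7 and 43 ≡ 10 mod 11) yet 43 ≡ 43 (mod 77), not 52.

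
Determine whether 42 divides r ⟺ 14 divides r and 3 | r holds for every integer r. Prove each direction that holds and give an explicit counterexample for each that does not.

Both directions hold; the statement is true.

[⇐] Suppose 14 ∣ r and 3 ∣ r. Any common multiple of 14 and 3 is a multiple of their lcm; here gcd(14, 3) = 1, so lcm(14, 3) = 14·3 = 42, so 42 ∣ r.

[⇒] If 42 ∣ r, write r = 42q. Since 42 = 3·14, r = 14·(3q), so 14 ∣ r; and since 42 = 14·3, r = 3·(14q), so 3 ∣ r.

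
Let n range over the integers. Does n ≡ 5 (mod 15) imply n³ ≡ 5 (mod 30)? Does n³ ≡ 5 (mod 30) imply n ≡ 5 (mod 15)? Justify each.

(⟹) This fails: take n = 20. Then 20 ≡ 5 (mod 15), but 20³ = 8000 ≡ 20 (mod 30), not 5.

(⟸) Conversely, the residues r modulo 30 with r³ ≡ 5 (mod 30) are exactly {5}, and each is ≡ 5 (mod 15).

Not equivalent: only (⇐) holds.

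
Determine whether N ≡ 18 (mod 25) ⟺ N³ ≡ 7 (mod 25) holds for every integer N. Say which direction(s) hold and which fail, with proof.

Both implications hold.

(→) Suppose N ≡ 18 (mod 25). Write N = 25j + 18. Then (25j + 18)³ = 15625j³ + 33750j² + 24300j + 5832 = 25(625j³ + 1350j² + 972j + 233) + 7, so N³ ≡ 7 (mod 25).

(←) Conversely, suppose N³ ≡ 7 (mod 25). The only residue r in {0, …, 24} with r³ ≡ 7 (mod 25) is r = 18, so N ≡ 18 (mod 25).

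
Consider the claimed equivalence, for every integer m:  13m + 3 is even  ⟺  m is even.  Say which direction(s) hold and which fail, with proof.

Both directions fail.

(⟹) This fails: m = 5 gives 13m + 3 = 68, which is even, but 5 is odd, not even.

(⟸) This also fails: m = 2 is even, but 13m + 3 = 29 is odd, not even.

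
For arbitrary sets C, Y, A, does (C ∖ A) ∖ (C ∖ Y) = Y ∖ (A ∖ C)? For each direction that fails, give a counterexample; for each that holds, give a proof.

Reverse inclusion. This inclusion fails. Take C = ∅, Y = {1}, A = ∅; then 1 ∈ Y ∖ (A ∖ C) but 1 ∉ (C ∖ A) ∖ (C ∖ Y).

Forward inclusion. Let x ∈ (C ∖ A) ∖ (C ∖ Y). Then x ∈ C ∩ Y and x ∉ A, from which x ∈ Y ∖ (A ∖ C).

The sets are not equal: only the forward inclusion holds.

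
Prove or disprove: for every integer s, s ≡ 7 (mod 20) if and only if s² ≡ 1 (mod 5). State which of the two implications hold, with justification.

(⇒) fails and (⇐) fails.

[⇒] This fails: take s = 7. Then 7 ≡ 7 (mod 20), but 7² = 49 ≡ 4 (mod 5), not 1.

[⇐] This fails: take s = 1. Then 1² = 1 ≡ 1 (mod 5), yet 1 ≡ 1 (mod 20), not 7.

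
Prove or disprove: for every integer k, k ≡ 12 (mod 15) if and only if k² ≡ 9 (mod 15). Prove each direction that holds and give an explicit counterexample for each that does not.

[⇒] Suppose k ≡ 12 (mod 15). Write k = 15j + 12. Then (15j + 12)² = 225j² + 360j + 144 = 15(15j² + 24j + 9) + 9, so k² ≡ 9 (mod 15).

[⇐] This fails: take k = 3. Then 3² = 9 ≡ 9 (mod 15), yet 3 ≡ 3 (mod 15), not 12.

Only the forward direction holds.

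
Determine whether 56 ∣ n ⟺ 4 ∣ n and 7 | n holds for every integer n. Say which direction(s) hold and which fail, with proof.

(⇒) If 56 ∣ n, write n = 56q. Since 56 = 14·4, n = 4·(14q), so 4 ∣ n; and since 56 = 8·7, n = 7·(8q), so 7 ∣ n.

(⇐) This fails: take n = 28. Both 4 ∣ 28 and 7 ∣ 28, yet 28 is not a multiple of 56 (since 28 = 0·56 + 28), so 56 ∤ 28.

Not equivalent: only (⇒) holds.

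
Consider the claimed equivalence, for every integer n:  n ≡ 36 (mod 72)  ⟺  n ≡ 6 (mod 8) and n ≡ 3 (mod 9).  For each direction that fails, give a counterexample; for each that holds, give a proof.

Neither implication holds.

(⟹) This fails: n = 36 gives 36 ≡ 36 (mod 72) but 36 ≡ 4 (mod 8), so the conjunction on the right does not hold.

(⟸) This fails: n = 30 satisfies both congruences on the right (30 ≡ 6 mod 8 and 30 ≡ 3 mod 9) yet 30 ≡ 30 (mod 72), not 36.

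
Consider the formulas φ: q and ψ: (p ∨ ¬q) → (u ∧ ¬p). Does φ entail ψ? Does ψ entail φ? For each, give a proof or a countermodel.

Both directions fail.

Forward direction. This fails. Under p = T, q = T, u = F, the left side is true but the right side is false.

Converse. This fails. Under p = F, q = F, u = T, the left side is false but the right side is true.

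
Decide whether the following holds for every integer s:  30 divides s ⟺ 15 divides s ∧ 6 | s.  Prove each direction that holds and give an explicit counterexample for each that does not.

Both directions hold.

(→) If 30 ∣ s, write s = 30q. Since 30 = 2·15, s = 15·(2q), so 15 ∣ s; and since 30 = 5·6, s = 6·(5q), so 6 ∣ s.

(←) Suppose 15 ∣ s and 6 ∣ s. Any common multiple of 15 and 6 is a multiple of their lcm; here lcm(15, 6) = 15·6/gcd(15, 6) = 90/3 = 30, so 30 ∣ s.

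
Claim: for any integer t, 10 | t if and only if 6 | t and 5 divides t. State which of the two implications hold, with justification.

(⇒) fails; (⇐) holds.

Forward direction. This fails: take t = 10. Certainly 10 ∣ 10, but 6 ∤ 10.

Converse. Suppose 6 ∣ t and 5 ∣ t. Any common multiple of 6 and 5 is a multiple of their lcm; here gcd(6, 5) = 1, so lcm(6, 5) = 6·5 = 30, so 30 ∣ t. Since 10 ∣ 30, it follows that 10 ∣ t.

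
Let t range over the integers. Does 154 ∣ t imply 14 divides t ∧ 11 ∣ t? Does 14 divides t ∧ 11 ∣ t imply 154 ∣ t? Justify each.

(→) If 154 ∣ t, write t = 154q. Since 154 = 11·14, t = 14·(11q), so 14 ∣ t; and since 154 = 14·11, t = 11·(14q), so 11 ∣ t.

(←) Suppose 14 ∣ t and 11 ∣ t. Any common multiple of 14 and 11 is a multiple of their lcm; here gcd(14, 11) = 1, so lcm(14, 11) = 14·11 = 154, so 154 ∣ t.

Both directions hold; the statement is true.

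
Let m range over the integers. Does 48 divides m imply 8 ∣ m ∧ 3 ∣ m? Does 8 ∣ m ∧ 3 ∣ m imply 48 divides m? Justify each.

(⟹) If 48 ∣ m, write m = 48q. Since 48 = 6·8, m = 8·(6q), so 8 ∣ m; and since 48 = 16·3, m = 3·(16q), so 3 ∣ m.

(⟸) This fails: take m = 24. Both 8 ∣ 24 and 3 ∣ 24, yet 24 is not a multiple of 48 (since 24 = 0·48 + 24), so 48 ∤ 24.

The forward direction holds; the converse fails.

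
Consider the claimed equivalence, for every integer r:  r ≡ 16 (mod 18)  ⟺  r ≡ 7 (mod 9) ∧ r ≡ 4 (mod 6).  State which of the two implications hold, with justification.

Both directions hold.

(⇒) Suppose r ≡ 16 (mod 18); write r = 18j + 16. Since 9 ∣ 18, reducing mod 9 gives r ≡ 16 ≡ 7 (mod 9); since 6 ∣ 18, reducing mod 6 gives r ≡ 16 ≡ 4 (mod 6).

(⇐) Conversely, if r ≡ 7 (mod 9) and r ≡ 4 (mod 6), then by the Chinese remainder theorem r ≡ 16 (mod 18). This is exactly r ≡ 16 (mod 18).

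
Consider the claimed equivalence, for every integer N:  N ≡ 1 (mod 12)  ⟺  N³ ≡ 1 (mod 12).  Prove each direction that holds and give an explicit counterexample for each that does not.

Forward direction. Suppose N ≡ 1 (mod 12). Write N = 12j + 1. Then (12j + 1)³ = 1728j³ + 432j² + 36j + 1 = 12(144j³ + 36j² + 3j) + 1, so N³ ≡ 1 (mod 12).

Converse. Suppose N³ ≡ 1 (mod 12). The only residue r in {0, …, 11} with r³ ≡ 1 (mod 12) is r = 1, so N ≡ 1 (mod 12).

Equivalent; both directions hold.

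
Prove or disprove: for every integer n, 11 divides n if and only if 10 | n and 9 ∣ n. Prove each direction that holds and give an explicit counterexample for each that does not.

(⟹) This fails: take n = 11. Certainly 11 ∣ 11, but 10 ∤ 11.

(⟸) This fails: take n = 90. Both 10 ∣ 90 and 9 ∣ 90, yet 90 is not a multiple of 11 (since 90 = 8·11 + 2), so 11 ∤ 90.

Neither direction holds.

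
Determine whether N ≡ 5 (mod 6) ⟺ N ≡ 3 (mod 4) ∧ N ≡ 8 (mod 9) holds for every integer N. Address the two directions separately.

(⟹) This fails: N = 5 gives 5 ≡ 5 (mod 6) but 5 ≡ 1 (mod 4), so the conjunction on the right does not hold.

(⟸) Conversely, if N ≡ 3 (mod 4) and N ≡ 8 (mod 9), then by the Chinese remainder theorem N ≡ 35 (mod 36). Since 35 ≡ 5 (mod 6) and 6 ∣ 36, we get N ≡ 5 (mod 6).

Only the reverse direction holds.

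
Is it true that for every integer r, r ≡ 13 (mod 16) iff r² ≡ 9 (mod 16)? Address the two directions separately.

Only the forward direction holds.

(⇒) Suppose r ≡ 13 (mod 16). Write r = 16j + 13. Then (16j + 13)² = 256j² + 416j + 169 = 16(16j² + 26j + 10) + 9, so r² ≡ 9 (mod 16).

(⇐) This fails: take r = 3. Then 3² = 9 ≡ 9 (mod 16), yet 3 ≡ 3 (mod 16), not 13.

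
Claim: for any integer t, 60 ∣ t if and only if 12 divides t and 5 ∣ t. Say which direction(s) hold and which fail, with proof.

Both implications hold.

Converse. Suppose 12 ∣ t and 5 ∣ t. Any common multiple of 12 and 5 is a multiple of their lcm; here gcd(12, 5) = 1, so lcm(12, 5) = 12·5 = 60, so 60 ∣ t.

Forward direction. If 60 ∣ t, write t = 60q. Since 60 = 5·12, t = 12·(5q), so 12 ∣ t; and since 60 = 12·5, t = 5·(12q), so 5 ∣ t.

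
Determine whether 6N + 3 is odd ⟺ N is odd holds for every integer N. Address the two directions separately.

Forward direction. This fails: take N = 6. Then 6N + 3 = 39, which is odd, yet N = 6 is even, not odd.

Converse. Suppose N is odd. Since 6 is even, 6N is even for every N, so 6N + 3 has the same parity as 3, which is odd. Hence 6N + 3 is odd.

Only the reverse direction holds.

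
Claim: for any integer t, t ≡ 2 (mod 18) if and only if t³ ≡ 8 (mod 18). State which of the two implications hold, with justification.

Only the forward implication holds.

[⇒] Suppose t ≡ 2 (mod 18). Write t = 18j + 2. Then (18j + 2)³ = 5832j³ + 1944j² + 216j + 8 = 18(324j³ + 108j² + 12j) + 8, so t³ ≡ 8 (mod 18).

[⇐] This fails: take t = 8. Then 8³ = 512 ≡ 8 (mod 18), yet 8 ≡ 8 (mod 18), not 2.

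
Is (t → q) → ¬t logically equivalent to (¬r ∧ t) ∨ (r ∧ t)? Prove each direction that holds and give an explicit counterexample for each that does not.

(⟹) This fails. Under r = F, t = F, q = F, the left side is true but the right side is false.

(⟸) This fails. Under r = F, t = T, q = T, the left side is false but the right side is true.

Neither direction holds.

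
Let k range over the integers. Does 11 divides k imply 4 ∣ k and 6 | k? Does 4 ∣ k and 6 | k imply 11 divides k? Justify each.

Both directions fail.

(⇒) This fails: take k = 11. Certainly 11 ∣ 11, but 4 ∤ 11.

(⇐) This fails: take k = 12. Both 4 ∣ 12 and 6 ∣ 12, yet 12 is not a multiple of 11 (since 12 = 1·11 + 1), so 11 ∤ 12.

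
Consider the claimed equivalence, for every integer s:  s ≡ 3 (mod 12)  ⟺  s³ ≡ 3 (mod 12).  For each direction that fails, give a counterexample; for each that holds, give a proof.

[⇒] Suppose s ≡ 3 (mod 12). Write s = 12j + 3. Then (12j + 3)³ = 1728j³ + 1296j² + 324j + 27 = 12(144j³ + 108j² + 27j + 2) + 3, so s³ ≡ 3 (mod 12).

[⇐] Conversely, suppose s³ ≡ 3 (mod 12). The only residue r in {0, …, 11} with r³ ≡ 3 (mod 12) is r = 3, so s ≡ 3 (mod 12).

The biconditional holds.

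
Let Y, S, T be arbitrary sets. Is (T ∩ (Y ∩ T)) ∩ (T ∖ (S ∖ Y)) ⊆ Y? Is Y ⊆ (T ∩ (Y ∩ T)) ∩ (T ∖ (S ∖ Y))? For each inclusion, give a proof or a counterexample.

Only the forward inclusion holds.

Reverse inclusion. This inclusion fails. Take Y = {1}, S = ∅, T = ∅; then 1 ∈ Y but 1 ∉ (T ∩ (Y ∩ T)) ∩ (T ∖ (S ∖ Y)).

Forward inclusion. Let x ∈ (T ∩ (Y ∩ T)) ∩ (T ∖ (S ∖ Y)). Then either x ∈ Y ∩ T and x ∉ S; or x ∈ Y ∩ S ∩ T. In each case x ∈ Y, so (T ∩ (Y ∩ T)) ∩ (T ∖ (S ∖ Y)) ⊆ Y.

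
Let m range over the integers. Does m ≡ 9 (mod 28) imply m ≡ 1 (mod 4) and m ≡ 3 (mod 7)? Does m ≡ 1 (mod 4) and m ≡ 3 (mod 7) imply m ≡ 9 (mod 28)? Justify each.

Forward direction. This fails: m = 9 gives 9 ≡ 9 (mod 28) but 9 ≡ 2 (mod 7), so the conjunction on the right does not hold.

Converse. This fails: m = 17 satisfies both congruences on the right (17 ≡ 1 mod 4 and 17 ≡ 3 mod 7) yet 17 ≡ 17 (mod 28), not 9.

Both directions fail.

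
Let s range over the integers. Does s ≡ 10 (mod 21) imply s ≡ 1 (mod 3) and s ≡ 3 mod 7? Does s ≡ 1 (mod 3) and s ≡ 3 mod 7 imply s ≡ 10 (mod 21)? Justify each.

Equivalent; both directions hold.

(⟹) Suppose s ≡ 10 (mod 21); write s = 21j + 10. Since 3 ∣ 21, reducing mod 3 gives s ≡ 10 ≡ 1 (mod 3); since 7 ∣ 21, reducing mod 7 gives s ≡ 10 ≡ 3 (mod 7).

(⟸) Conversely, if s ≡ 1 (mod 3) and s ≡ 3 (mod 7), then by the Chinese remainder theorem s ≡ 10 (mod 21). This is exactly s ≡ 10 (mod 21).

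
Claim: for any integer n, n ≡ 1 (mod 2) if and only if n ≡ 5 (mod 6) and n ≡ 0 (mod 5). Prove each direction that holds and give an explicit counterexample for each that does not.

(⇒) fails; (⇐) holds.

Forward direction. This fails: n = 1 gives 1 ≡ 1 (mod 2) but 1 ≡ 1 (mod 6), so the conjunction on the right does not hold.

Converse. If n ≡ 5 (mod 6) and n ≡ 0 (mod 5), then by the Chinese remainder theorem n ≡ 5 (mod 30). Since 5 ≡ 1 (mod 2) and 2 ∣ 30, we get n ≡ 1 (mod 2).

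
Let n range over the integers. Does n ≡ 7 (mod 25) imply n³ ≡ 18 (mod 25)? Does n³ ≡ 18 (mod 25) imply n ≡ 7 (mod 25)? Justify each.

(⟸) Suppose n³ ≡ 18 (mod 25). The only residue r in {0, …, 24} with r³ ≡ 18 (mod 25) is r = 7, so n ≡ 7 (mod 25).

(⟹) Suppose n ≡ 7 (mod 25). Write n = 25j + 7. Then (25j + 7)³ = 15625j³ + 13125j² + 3675j + 343 = 25(625j³ + 525j² + 147j + 13) + 18, so n³ ≡ 18 (mod 25).

Both directions hold; the statement is true.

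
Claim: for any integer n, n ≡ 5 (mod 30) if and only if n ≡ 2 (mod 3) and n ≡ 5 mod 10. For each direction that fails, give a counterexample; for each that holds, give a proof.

(→) Suppose n ≡ 5 (mod 30); write n = 30j + 5. Since 3 ∣ 30, reducing mod 3 gives n ≡ 5 ≡ 2 (mod 3); since 10 ∣ 30, reducing mod 10 gives n ≡ 5 (mod 10).

(←) Conversely, if n ≡ 2 (mod 3) and n ≡ 5 (mod 10), then by the Chinese remainder theorem n ≡ 5 (mod 30). This is exactly n ≡ 5 (mod 30).

Both directions hold; the statement is true.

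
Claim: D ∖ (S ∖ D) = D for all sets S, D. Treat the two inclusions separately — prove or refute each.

(⟹) Let x ∈ D ∖ (S ∖ D). Then either x ∈ D and x ∉ S; or x ∈ S ∩ D. In each case x ∈ D, so D ∖ (S ∖ D) ⊆ D.

(⟸) Let x ∈ D. Then either x ∈ D and x ∉ S; or x ∈ S ∩ D. In each case x ∈ D ∖ (S ∖ D), so D ⊆ D ∖ (S ∖ D).

Both inclusions hold.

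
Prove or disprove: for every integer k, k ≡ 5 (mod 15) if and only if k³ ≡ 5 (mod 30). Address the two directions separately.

Only the reverse direction holds.

(→) This fails: take k = 20. Then 20 ≡ 5 (mod 15), but 20³ = 8000 ≡ 20 (mod 30), not 5.

(←) Conversely, the residues r modulo 30 with r³ ≡ 5 (mod 30) are exactly {5}, and each is ≡ 5 (mod 15).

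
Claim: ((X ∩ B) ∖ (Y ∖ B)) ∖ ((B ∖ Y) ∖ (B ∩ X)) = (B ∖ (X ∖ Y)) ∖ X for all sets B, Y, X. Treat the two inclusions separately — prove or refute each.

(⊆) This inclusion fails. Take B = {1}, Y = ∅, X = {1}; then 1 ∈ ((X ∩ B) ∖ (Y ∖ B)) ∖ ((B ∖ Y) ∖ (B ∩ X)) but 1 ∉ (B ∖ (X ∖ Y)) ∖ X.

(⊇) This inclusion fails. Take B = {1}, Y = ∅, X = ∅; then 1 ∈ (B ∖ (X ∖ Y)) ∖ X but 1 ∉ ((X ∩ B) ∖ (Y ∖ B)) ∖ ((B ∖ Y) ∖ (B ∩ X)).

Both inclusions fail.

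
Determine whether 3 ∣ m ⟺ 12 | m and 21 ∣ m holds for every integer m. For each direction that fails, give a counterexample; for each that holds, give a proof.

[⇒] This fails: take m = 3. Certainly 3 ∣ 3, but 12 ∤ 3.

[⇐] Suppose 12 ∣ m and 21 ∣ m. Any common multiple of 12 and 21 is a multiple of their lcm; here lcm(12, 21) = 12·21/gcd(12, 21) = 252/3 = 84, so 84 ∣ m. Since 3 ∣ 84, it follows that 3 ∣ m.

The forward direction fails; the converse holds.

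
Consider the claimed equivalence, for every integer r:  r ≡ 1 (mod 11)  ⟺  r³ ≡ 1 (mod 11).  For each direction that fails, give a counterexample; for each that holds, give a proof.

(→) Suppose r ≡ 1 (mod 11). Write r = 11j + 1. Then (11j + 1)³ = 1331j³ + 363j² + 33j + 1 = 11(121j³ + 33j² + 3j) + 1, so r³ ≡ 1 (mod 11).

(←) Conversely, suppose r³ ≡ 1 (mod 11). The only residue r in {0, …, 10} with r³ ≡ 1 (mod 11) is r = 1, so r ≡ 1 (mod 11).

The biconditional holds.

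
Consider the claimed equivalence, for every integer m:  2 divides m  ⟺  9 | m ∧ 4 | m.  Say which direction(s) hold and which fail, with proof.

(→) This fails: take m = 2. Certainly 2 ∣ 2, but 9 ∤ 2.

(←) Suppose 9 ∣ m and 4 ∣ m. Any common multiple of 9 and 4 is a multiple of their lcm; here gcd(9, 4) = 1, so lcm(9, 4) = 9·4 = 36, so 36 ∣ m. Since 2 ∣ 36, it follows that 2 ∣ m.

The forward direction fails; the converse holds.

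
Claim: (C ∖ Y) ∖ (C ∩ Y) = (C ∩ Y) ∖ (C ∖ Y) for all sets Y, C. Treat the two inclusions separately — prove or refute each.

(⟹) This inclusion fails. Take Y = ∅, C = {1}; then 1 ∈ (C ∖ Y) ∖ (C ∩ Y) but 1 ∉ (C ∩ Y) ∖ (C ∖ Y).

(⟸) This inclusion fails. Take Y = {1}, C = {1}; then 1 ∈ (C ∩ Y) ∖ (C ∖ Y) but 1 ∉ (C ∖ Y) ∖ (C ∩ Y).

Both inclusions fail.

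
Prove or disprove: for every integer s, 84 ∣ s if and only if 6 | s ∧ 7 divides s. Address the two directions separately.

(⟹) If 84 ∣ s, write s = 84q. Since 84 = 14·6, s = 6·(14q), so 6 ∣ s; and since 84 = 12·7, s = 7·(12q), so 7 ∣ s.

(⟸) This fails: take s = 42. Both 6 ∣ 42 and 7 ∣ 42, yet 42 is not a multiple of 84 (since 42 = 0·84 + 42), so 84 ∤ 42.

(⇒) holds; (⇐) fails.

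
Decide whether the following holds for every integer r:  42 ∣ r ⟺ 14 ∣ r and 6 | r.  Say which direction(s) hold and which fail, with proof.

Both directions hold; the statement is true.

[⇒] If 42 ∣ r, write r = 42q. Since 42 = 3·14, r = 14·(3q), so 14 ∣ r; and since 42 = 7·6, r = 6·(7q), so 6 ∣ r.

[⇐] Suppose 14 ∣ r and 6 ∣ r. Any common multiple of 14 and 6 is a multiple of their lcm; here lcm(14, 6) = 14·6/gcd(14, 6) = 84/2 = 42, so 42 ∣ r.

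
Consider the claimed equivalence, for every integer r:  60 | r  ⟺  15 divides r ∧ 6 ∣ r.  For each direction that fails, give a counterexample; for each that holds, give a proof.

(⇒) holds; (⇐) fails.

Forward direction. If 60 ∣ r, write r = 60q. Since 60 = 4·15, r = 15·(4q), so 15 ∣ r; and since 60 = 10·6, r = 6·(10q), so 6 ∣ r.

Converse. This fails: take r = 30. Both 15 ∣ 30 and 6 ∣ 30, yet 30 is not a multiple of 60 (since 30 = 0·60 + 30), so 60 ∤ 30.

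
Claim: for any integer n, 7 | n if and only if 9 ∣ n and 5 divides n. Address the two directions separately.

Forward direction. This fails: take n = 7. Certainly 7 ∣ 7, but 9 ∤ 7.

Converse. This fails: take n = 45. Both 9 ∣ 45 and 5 ∣ 45, yet 45 is not a multiple of 7 (since 45 = 6·7 + 3), so 7 ∤ 45.

Neither implication holds.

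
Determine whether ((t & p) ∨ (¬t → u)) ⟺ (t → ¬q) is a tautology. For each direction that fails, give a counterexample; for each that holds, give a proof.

(→) This fails. Under p = F, u = F, q = T, t = T, the left side is true but the right side is false.

(←) This fails. Under p = F, u = F, q = F, t = F, the left side is false but the right side is true.

Neither implication holds.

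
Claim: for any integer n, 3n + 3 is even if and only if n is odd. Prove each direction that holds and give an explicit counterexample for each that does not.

Equivalent; both directions hold.

(⟸) Suppose n is odd; write n = 2j + 1. Then 3n + 3 = 3·(2j + 1) + 3 = 2·3j + 6, which is even.

(⟹) Suppose 3n + 3 is even. Since 3 is odd, 3n and n have the same parity, so 3n + 3 ≡ n + 3 (mod 2). As 3 is odd, 3n + 3 is even exactly when n is odd. Thus n is odd.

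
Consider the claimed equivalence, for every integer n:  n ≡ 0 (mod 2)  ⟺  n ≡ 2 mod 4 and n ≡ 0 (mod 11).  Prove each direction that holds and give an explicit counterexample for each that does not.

(⇒) This fails: n = 0 gives 0 ≡ 0 (mod 2) but 0 ≡ 0 (mod 4), so the conjunction on the right does not hold.

(⇐) Conversely, if n ≡ 2 (mod 4) and n ≡ 0 (mod 11), then by the Chinese remainder theorem n ≡ 22 (mod 44). Since 22 ≡ 0 (mod 2) and 2 ∣ 44, we get n ≡ 0 (mod 2).

The forward direction fails; the converse holds.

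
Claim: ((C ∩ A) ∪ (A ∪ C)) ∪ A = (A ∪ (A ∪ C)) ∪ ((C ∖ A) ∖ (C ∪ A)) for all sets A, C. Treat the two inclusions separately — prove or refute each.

(⊆) Let x ∈ ((C ∩ A) ∪ (A ∪ C)) ∪ A. Then either x ∈ A and x ∉ C; or x ∈ C and x ∉ A; or x ∈ A ∩ C. In each case x ∈ (A ∪ (A ∪ C)) ∪ ((C ∖ A) ∖ (C ∪ A)), so ((C ∩ A) ∪ (A ∪ C)) ∪ A ⊆ (A ∪ (A ∪ C)) ∪ ((C ∖ A) ∖ (C ∪ A)).

(⊇) Let x ∈ (A ∪ (A ∪ C)) ∪ ((C ∖ A) ∖ (C ∪ A)). Then either x ∈ A and x ∉ C; or x ∈ C and x ∉ A; or x ∈ A ∩ C. In each case x ∈ ((C ∩ A) ∪ (A ∪ C)) ∪ A, so (A ∪ (A ∪ C)) ∪ ((C ∖ A) ∖ (C ∪ A)) ⊆ ((C ∩ A) ∪ (A ∪ C)) ∪ A.

Both inclusions hold; the sets are equal.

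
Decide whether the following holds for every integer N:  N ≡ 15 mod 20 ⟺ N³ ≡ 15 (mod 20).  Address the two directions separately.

[⇐] Suppose N³ ≡ 15 (mod 20). The only residue r in {0, …, 19} with r³ ≡ 15 (mod 20) is r = 15, so N ≡ 15 (mod 20).

[⇒] Suppose N ≡ 15 mod 20. Write N = 20j + 15. Then (20j + 15)³ = 8000j³ + 18000j² + 13500j + 3375 = 20(400j³ + 900j² + 675j + 168) + 15, so N³ ≡ 15 (mod 20).

Both directions hold.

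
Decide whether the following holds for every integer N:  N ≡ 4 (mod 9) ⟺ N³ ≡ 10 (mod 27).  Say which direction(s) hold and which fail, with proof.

(⇒) Suppose N ≡ 4 (mod 9). Working modulo 27, N ∈ {4, 13, 22}; for each such r, r³ ≡ 10 (mod 27).

(⇐) Conversely, the residues r modulo 27 with r³ ≡ 10 (mod 27) are exactly {4, 13, 22}, and each is ≡ 4 (mod 9).

Equivalent; both directions hold.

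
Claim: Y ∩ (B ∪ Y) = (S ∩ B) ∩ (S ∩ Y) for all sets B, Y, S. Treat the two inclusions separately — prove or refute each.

Only the reverse inclusion holds.

(⟹) This inclusion fails. Take B = ∅, Y = {1}, S = ∅; then 1 ∈ Y ∩ (B ∪ Y) but 1 ∉ (S ∩ B) ∩ (S ∩ Y).

(⟸) Let x ∈ (S ∩ B) ∩ (S ∩ Y). Then x ∈ B ∩ Y ∩ S, from which x ∈ Y ∩ (B ∪ Y).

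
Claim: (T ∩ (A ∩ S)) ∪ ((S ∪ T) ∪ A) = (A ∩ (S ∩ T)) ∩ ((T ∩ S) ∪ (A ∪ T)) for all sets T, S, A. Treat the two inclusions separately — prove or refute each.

(⊆) fails; (⊇) holds.

(⊇) Let x ∈ (A ∩ (S ∩ T)) ∩ ((T ∩ S) ∪ (A ∪ T)). Then x ∈ T ∩ S ∩ A, from which x ∈ (T ∩ (A ∩ S)) ∪ ((S ∪ T) ∪ A).

(⊆) This inclusion fails. Take T = {1}, S = ∅, A = ∅; then 1 ∈ (T ∩ (A ∩ S)) ∪ ((S ∪ T) ∪ A) but 1 ∉ (A ∩ (S ∩ T)) ∩ ((T ∩ S) ∪ (A ∪ T)).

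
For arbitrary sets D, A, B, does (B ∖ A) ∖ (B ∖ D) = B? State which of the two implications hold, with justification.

(⊆) holds; (⊇) fails.

Reverse inclusion. This inclusion fails. Take D = ∅, A = ∅, B = {1}; then 1 ∈ B but 1 ∉ (B ∖ A) ∖ (B ∖ D).

Forward inclusion. Let x ∈ (B ∖ A) ∖ (B ∖ D). Then x ∈ D ∩ B and x ∉ A, from which x ∈ B.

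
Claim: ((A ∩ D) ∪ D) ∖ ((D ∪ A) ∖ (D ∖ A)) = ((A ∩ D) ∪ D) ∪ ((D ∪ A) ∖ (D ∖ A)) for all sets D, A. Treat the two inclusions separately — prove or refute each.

Only the forward inclusion holds.

Reverse inclusion. This inclusion fails. Take D = ∅, A = {1}; then 1 ∈ ((A ∩ D) ∪ D) ∪ ((D ∪ A) ∖ (D ∖ A)) but 1 ∉ ((A ∩ D) ∪ D) ∖ ((D ∪ A) ∖ (D ∖ A)).

Forward inclusion. Let x ∈ ((A ∩ D) ∪ D) ∖ ((D ∪ A) ∖ (D ∖ A)). Then x ∈ D and x ∉ A, from which x ∈ ((A ∩ D) ∪ D) ∪ ((D ∪ A) ∖ (D ∖ A)).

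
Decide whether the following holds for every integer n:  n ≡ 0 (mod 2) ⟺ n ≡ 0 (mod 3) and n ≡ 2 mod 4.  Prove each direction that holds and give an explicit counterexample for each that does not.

Not equivalent: only (⇐) holds.

(⟸) If n ≡ 0 (mod 3) and n ≡ 2 (mod 4), then by the Chinese remainder theorem n ≡ 6 (mod 12). Since 6 ≡ 0 (mod 2) and 2 ∣ 12, we get n ≡ 0 (mod 2).

(⟹) This fails: n = 0 gives 0 ≡ 0 (mod 2) but 0 ≡ 0 (mod 4), so the conjunction on the right does not hold.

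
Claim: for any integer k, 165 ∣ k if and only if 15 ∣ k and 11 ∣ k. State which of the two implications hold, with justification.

(→) If 165 ∣ k, write k = 165q. Since 165 = 11·15, k = 15·(11q), so 15 ∣ k; and since 165 = 15·11, k = 11·(15q), so 11 ∣ k.

(←) Suppose 15 ∣ k and 11 ∣ k. Any common multiple of 15 and 11 is a multiple of their lcm; here gcd(15, 11) = 1, so lcm(15, 11) = 15·11 = 165, so 165 ∣ k.

Both implications hold.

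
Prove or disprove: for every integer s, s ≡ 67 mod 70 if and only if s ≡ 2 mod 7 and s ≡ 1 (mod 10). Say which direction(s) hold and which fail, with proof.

Neither implication holds.

(⇒) This fails: s = 67 gives 67 ≡ 67 (mod 70) but 67 ≡ 4 (mod 7), so the conjunction on the right does not hold.

(⇐) This fails: s = 51 satisfies both congruences on the right (51 ≡ 2 mod 7 and 51 ≡ 1 mod 10) yet 51 ≡ 51 (mod 70), not 67.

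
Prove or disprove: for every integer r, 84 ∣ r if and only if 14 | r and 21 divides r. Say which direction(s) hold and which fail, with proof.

[⇒] If 84 ∣ r, write r = 84q. Since 84 = 6·14, r = 14·(6q), so 14 ∣ r; and since 84 = 4·21, r = 21·(4q), so 21 ∣ r.

[⇐] This fails: take r = 42. Both 14 ∣ 42 and 21 ∣ 42, yet 42 is not a multiple of 84 (since 42 = 0·84 + 42), so 84 ∤ 42.

The forward direction holds; the converse fails.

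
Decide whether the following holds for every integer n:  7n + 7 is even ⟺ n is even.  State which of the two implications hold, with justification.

Neither implication holds.

[⇒] This fails: n = 5 gives 7n + 7 = 42, which is even, but 5 is odd, not even.

[⇐] This also fails: n = 4 is even, but 7n + 7 = 35 is odd, not even.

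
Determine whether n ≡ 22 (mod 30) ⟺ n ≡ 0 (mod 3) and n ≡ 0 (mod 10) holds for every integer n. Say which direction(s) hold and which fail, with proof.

Neither direction holds.

(⟹) This fails: n = 22 gives 22 ≡ 22 (mod 30) but 22 ≡ 1 (mod 3), so the conjunction on the right does not hold.

(⟸) This fails: n = 0 satisfies both congruences on the right (0 ≡ 0 mod 3 and 0 ≡ 0 mod 10) yet 0 ≡ 0 (mod 30), not 22.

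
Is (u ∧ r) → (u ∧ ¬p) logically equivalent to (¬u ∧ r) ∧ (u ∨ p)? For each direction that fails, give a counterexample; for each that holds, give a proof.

(→) This fails. Under u = F, p = F, r = F, the left side is true but the right side is false.

(←) Assume the antecedent. If u is true, the antecedent cannot hold. If u is false, (u ∧ r) → (u ∧ ¬p) reduces to true regardless of the other variables. Either way (u ∧ r) → (u ∧ ¬p) holds.

Only the reverse direction holds.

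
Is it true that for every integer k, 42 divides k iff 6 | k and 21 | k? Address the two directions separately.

(⟹) If 42 ∣ k, write k = 42q. Since 42 = 7·6, k = 6·(7q), so 6 ∣ k; and since 42 = 2·21, k = 21·(2q), so 21 ∣ k.

(⟸) Suppose 6 ∣ k and 21 ∣ k. Any common multiple of 6 and 21 is a multiple of their lcm; here lcm(6, 21) = 6·21/gcd(6, 21) = 126/3 = 42, so 42 ∣ k.

The biconditional holds.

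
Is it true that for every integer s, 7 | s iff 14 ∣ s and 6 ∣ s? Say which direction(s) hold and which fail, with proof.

Only the reverse direction holds.

(←) Suppose 14 ∣ s and 6 ∣ s. Any common multiple of 14 and 6 is a multiple of their lcm; here lcm(14, 6) = 14·6/gcd(14, 6) = 84/2 = 42, so 42 ∣ s. Since 7 ∣ 42, it follows that 7 ∣ s.

(→) This fails: take s = 7. Certainly 7 ∣ 7, but 14 ∤ 7.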